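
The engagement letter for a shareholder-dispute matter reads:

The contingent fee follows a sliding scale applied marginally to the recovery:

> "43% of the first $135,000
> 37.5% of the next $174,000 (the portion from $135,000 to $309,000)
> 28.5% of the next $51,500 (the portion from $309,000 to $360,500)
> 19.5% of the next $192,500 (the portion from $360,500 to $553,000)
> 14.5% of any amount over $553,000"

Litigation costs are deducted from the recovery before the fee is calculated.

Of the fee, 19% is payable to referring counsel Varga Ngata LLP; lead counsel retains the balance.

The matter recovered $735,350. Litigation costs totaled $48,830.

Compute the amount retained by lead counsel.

$157,849.07

Fee base (net of costs): $735,350 − $48,830 = $686,520
First $135,000 at 43% = $58,050.00
Next $174,000 at 37.5% = $65,250.00
Next $51,500 at 28.5% = $14,677.50
Next $192,500 at 19.5% = $37,537.50
Remaining $133,520 at 14.5% = $19,360.40
Fee: $58,050.00 + $65,250.00 + $14,677.50 + $37,537.50 + $19,360.40 = $194,875.40
Referral share: 19% of $194,875.40 = $37,026.33; lead counsel retains $194,875.40 − $37,026.33 = $157,849.07.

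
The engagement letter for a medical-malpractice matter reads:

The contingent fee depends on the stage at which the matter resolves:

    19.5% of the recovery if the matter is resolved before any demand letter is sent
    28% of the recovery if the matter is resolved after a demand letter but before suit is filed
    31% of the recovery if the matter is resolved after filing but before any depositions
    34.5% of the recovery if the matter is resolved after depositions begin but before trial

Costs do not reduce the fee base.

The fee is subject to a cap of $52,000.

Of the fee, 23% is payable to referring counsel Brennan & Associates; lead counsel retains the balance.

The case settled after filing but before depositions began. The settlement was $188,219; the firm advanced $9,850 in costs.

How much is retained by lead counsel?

$40,040.00

Fee base is the gross recovery, $188,219; costs are reimbursed separately.
The matter settled after filing but before depositions began, so the 31% rate applies.
$188,219 × 31% = $58,347.89
$58,347.89 exceeds the $52,000 cap, so the fee is capped at $52,000.00.
Referral share: 23% of $52,000.00 = $11,960.00; lead counsel retains $52,000.00 − $11,960.00 = $40,040.00.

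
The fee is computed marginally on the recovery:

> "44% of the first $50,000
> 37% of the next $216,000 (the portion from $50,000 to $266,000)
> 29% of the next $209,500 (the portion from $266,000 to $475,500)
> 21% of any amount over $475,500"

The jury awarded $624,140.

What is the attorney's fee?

First $50,000 at 44% = $22,000.00
Next $216,000 at 37% = $79,920.00
Next $209,500 at 29% = $60,755.00
Remaining $148,640 at 21% = $31,214.40
Fee: $22,000.00 + $79,920.00 + $60,755.00 + $31,214.40 = $193,889.40

$193,889.40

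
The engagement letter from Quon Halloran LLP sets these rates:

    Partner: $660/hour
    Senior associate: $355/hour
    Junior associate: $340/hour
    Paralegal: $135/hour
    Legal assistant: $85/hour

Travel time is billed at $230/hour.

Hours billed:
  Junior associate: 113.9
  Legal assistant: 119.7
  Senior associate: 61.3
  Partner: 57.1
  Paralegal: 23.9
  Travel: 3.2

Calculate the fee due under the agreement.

Partner: 57.1 × $660 = $37,686.00
Senior associate: 61.3 × $355 = $21,761.50
Junior associate: 113.9 × $340 = $38,726.00
Paralegal: 23.9 × $135 = $3,226.50
Legal assistant: 119.7 × $85 = $10,174.50
Subtotal: $37,686.00 + $21,761.50 + $38,726.00 + $3,226.50 + $10,174.50 = $111,574.50
Travel: 3.2 × $230 = $736.00
Total: $111,574.50 + $736.00 = $112,310.50

$112,310.50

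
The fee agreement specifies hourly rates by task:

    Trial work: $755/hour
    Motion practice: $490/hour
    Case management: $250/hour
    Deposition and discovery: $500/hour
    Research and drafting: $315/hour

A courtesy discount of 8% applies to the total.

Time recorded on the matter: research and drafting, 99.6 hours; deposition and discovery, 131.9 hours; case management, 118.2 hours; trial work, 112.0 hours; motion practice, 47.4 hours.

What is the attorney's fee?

Trial work: 112.0 × $755 = $84,560.00
Motion practice: 47.4 × $490 = $23,226.00
Case management: 118.2 × $250 = $29,550.00
Deposition and discovery: 131.9 × $500 = $65,950.00
Research and drafting: 99.6 × $315 = $31,374.00
Subtotal: $234,660.00
Less 8% discount: −$18,772.80
Total: $234,660.00 − $18,772.80 = $215,887.20

$215,887.20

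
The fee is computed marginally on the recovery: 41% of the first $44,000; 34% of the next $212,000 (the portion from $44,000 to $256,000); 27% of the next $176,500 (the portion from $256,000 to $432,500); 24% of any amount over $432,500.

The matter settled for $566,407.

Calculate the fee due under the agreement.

First $44,000 at 41% = $18,040.00
Next $212,000 at 34% = $72,080.00
Next $176,500 at 27% = $47,655.00
Remaining $133,907 at 24% = $32,137.68
Fee: $18,040.00 + $72,080.00 + $47,655.00 + $32,137.68 = $169,912.68

$169,912.68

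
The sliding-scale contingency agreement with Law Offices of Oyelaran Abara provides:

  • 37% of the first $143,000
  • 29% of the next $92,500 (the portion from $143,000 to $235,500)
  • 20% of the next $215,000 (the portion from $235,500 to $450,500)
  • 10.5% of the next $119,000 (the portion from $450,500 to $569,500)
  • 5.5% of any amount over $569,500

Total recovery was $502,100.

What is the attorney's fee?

First $143,000 at 37% = $52,910.00
Next $92,500 at 29% = $26,825.00
Next $215,000 at 20% = $43,000.00
Remaining $51,600 at 10.5% = $5,418.00
Fee: $52,910.00 + $26,825.00 + $43,000.00 + $5,418.00 = $128,153.00

$128,153.00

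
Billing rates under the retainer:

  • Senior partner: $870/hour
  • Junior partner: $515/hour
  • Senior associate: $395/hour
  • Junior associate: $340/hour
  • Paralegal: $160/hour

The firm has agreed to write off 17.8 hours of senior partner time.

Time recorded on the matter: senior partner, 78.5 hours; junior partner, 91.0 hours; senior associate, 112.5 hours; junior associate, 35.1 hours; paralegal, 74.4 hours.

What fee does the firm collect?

Senior partner: 78.5 × $870 = $68,295.00
Junior partner: 91.0 × $515 = $46,865.00
Senior associate: 112.5 × $395 = $44,437.50
Junior associate: 35.1 × $340 = $11,934.00
Paralegal: 74.4 × $160 = $11,904.00
Subtotal: $183,435.50
Write-off: 17.8 × $870 = $15,486.00
Total: $183,435.50 − $15,486.00 = $167,949.50

$167,949.50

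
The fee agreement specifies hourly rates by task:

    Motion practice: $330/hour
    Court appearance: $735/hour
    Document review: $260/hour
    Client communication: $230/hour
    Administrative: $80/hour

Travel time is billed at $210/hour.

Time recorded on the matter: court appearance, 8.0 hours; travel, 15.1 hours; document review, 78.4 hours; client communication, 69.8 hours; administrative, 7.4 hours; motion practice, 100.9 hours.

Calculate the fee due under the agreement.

Motion practice: 100.9 × $330 = $33,297.00
Court appearance: 8.0 × $735 = $5,880.00
Document review: 78.4 × $260 = $20,384.00
Client communication: 69.8 × $230 = $16,054.00
Administrative: 7.4 × $80 = $592.00
Subtotal: $33,297.00 + $5,880.00 + $20,384.00 + $16,054.00 + $592.00 = $76,207.00
Travel: 15.1 × $210 = $3,171.00
Total: $76,207.00 + $3,171.00 = $79,378.00

$79,378.00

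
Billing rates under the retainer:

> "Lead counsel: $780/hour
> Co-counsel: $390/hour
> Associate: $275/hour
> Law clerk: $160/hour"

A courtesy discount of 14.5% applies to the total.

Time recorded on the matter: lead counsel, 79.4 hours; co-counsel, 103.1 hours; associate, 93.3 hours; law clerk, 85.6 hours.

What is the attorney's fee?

$120,977.80

Lead counsel: 79.4 × $780 = $61,932.00
Co-counsel: 103.1 × $390 = $40,209.00
Associate: 93.3 × $275 = $25,657.50
Law clerk: 85.6 × $160 = $13,696.00
Subtotal: $141,494.50
Less 14.5% discount: −$20,516.70
Total: $141,494.50 − $20,516.70 = $120,977.80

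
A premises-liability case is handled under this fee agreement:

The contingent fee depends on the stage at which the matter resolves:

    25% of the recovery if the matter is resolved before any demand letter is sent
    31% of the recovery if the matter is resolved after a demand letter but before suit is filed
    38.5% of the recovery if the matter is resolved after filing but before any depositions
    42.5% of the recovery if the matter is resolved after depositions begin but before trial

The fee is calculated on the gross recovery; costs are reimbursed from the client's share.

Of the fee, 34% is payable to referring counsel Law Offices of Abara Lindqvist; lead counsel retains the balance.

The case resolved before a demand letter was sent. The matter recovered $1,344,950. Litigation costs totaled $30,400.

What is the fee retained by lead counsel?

Fee base is the gross recovery, $1,344,950; costs are reimbursed separately.
The matter resolved before a demand letter was sent, so the 25% rate applies.
$1,344,950 × 25% = $336,237.50
Referral share: 34% of $336,237.50 = $114,320.75; lead counsel retains $336,237.50 − $114,320.75 = $221,916.75.

$221,916.75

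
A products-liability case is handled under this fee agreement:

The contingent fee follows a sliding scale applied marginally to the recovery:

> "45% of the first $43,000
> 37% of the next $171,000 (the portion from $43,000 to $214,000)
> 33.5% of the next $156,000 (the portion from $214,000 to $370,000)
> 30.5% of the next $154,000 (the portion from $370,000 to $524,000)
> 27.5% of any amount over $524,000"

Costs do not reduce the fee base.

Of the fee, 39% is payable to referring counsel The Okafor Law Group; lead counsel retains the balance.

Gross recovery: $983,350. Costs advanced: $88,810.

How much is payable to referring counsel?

$120,186.79

Fee base is the gross recovery, $983,350; costs are reimbursed separately.
First $43,000 at 45% = $19,350.00
Next $171,000 at 37% = $63,270.00
Next $156,000 at 33.5% = $52,260.00
Next $154,000 at 30.5% = $46,970.00
Remaining $459,350 at 27.5% = $126,321.25
Fee: $19,350.00 + $63,270.00 + $52,260.00 + $46,970.00 + $126,321.25 = $308,171.25
Referral share: 39% of $308,171.25 = $120,186.79; lead counsel retains $308,171.25 − $120,186.79 = $187,984.46.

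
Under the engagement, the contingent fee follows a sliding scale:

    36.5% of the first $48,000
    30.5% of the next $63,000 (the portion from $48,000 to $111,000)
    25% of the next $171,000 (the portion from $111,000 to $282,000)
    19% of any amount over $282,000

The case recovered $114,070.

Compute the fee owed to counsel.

$37,502.50

First $48,000 at 36.5% = $17,520.00
Next $63,000 at 30.5% = $19,215.00
Remaining $3,070 at 25% = $767.50
Fee: $17,520.00 + $19,215.00 + $767.50 = $37,502.50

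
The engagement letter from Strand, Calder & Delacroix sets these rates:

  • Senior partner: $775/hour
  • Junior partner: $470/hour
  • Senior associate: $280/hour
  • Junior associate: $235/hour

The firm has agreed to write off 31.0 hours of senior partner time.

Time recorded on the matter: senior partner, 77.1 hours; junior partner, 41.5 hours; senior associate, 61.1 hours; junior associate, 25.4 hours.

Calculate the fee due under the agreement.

$78,309.50

Senior partner: 77.1 × $775 = $59,752.50
Junior partner: 41.5 × $470 = $19,505.00
Senior associate: 61.1 × $280 = $17,108.00
Junior associate: 25.4 × $235 = $5,969.00
Subtotal: $102,334.50
Write-off: 31.0 × $775 = $24,025.00
Total: $102,334.50 − $24,025.00 = $78,309.50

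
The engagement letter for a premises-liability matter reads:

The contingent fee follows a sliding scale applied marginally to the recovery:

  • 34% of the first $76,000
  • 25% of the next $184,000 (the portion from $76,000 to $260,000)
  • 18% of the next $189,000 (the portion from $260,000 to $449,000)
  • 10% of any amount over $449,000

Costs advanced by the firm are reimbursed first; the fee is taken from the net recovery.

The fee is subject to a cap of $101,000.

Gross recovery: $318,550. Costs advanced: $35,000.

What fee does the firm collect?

$76,079.00

Fee base (net of costs): $318,550 − $35,000 = $283,550
First $76,000 at 34% = $25,840.00
Next $184,000 at 25% = $46,000.00
Remaining $23,550 at 18% = $4,239.00
Fee: $25,840.00 + $46,000.00 + $4,239.00 = $76,079.00
$76,079.00 is under the $101,000 cap.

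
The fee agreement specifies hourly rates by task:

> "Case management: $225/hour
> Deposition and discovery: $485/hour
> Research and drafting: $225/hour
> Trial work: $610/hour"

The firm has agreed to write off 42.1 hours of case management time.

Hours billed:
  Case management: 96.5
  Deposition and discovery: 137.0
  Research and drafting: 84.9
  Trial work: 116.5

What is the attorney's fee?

Case management: 96.5 × $225 = $21,712.50
Deposition and discovery: 137.0 × $485 = $66,445.00
Research and drafting: 84.9 × $225 = $19,102.50
Trial work: 116.5 × $610 = $71,065.00
Subtotal: $178,325.00
Write-off: 42.1 × $225 = $9,472.50
Total: $178,325.00 − $9,472.50 = $168,852.50

$168,852.50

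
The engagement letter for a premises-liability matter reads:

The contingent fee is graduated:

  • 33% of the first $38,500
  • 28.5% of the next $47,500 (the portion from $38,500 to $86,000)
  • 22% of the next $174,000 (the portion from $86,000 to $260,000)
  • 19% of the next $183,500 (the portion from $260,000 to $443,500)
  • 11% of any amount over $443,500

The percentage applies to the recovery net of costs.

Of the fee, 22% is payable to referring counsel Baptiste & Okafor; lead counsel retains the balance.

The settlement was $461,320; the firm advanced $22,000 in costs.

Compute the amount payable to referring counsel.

Fee base (net of costs): $461,320 − $22,000 = $439,320
First $38,500 at 33% = $12,705.00
Next $47,500 at 28.5% = $13,537.50
Next $174,000 at 22% = $38,280.00
Remaining $179,320 at 19% = $34,070.80
Fee: $12,705.00 + $13,537.50 + $38,280.00 + $34,070.80 = $98,593.30
Referral share: 22% of $98,593.30 = $21,690.53; lead counsel retains $98,593.30 − $21,690.53 = $76,902.77.

$21,690.53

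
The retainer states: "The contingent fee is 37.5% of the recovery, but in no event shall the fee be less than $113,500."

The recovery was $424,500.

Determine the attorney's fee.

$159,187.50

37.5% of $424,500 = $159,187.50
That exceeds the $113,500 minimum.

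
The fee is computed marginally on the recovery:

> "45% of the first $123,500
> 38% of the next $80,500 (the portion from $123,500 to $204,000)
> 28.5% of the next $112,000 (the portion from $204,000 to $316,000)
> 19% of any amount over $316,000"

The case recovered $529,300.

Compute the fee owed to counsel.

First $123,500 at 45% = $55,575.00
Next $80,500 at 38% = $30,590.00
Next $112,000 at 28.5% = $31,920.00
Remaining $213,300 at 19% = $40,527.00
Fee: $55,575.00 + $30,590.00 + $31,920.00 + $40,527.00 = $158,612.00

$158,612.00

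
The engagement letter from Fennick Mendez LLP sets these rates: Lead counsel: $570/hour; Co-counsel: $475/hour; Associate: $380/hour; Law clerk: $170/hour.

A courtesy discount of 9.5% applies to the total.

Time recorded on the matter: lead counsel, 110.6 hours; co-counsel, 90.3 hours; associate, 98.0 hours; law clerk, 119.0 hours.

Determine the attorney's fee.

$147,881.07

Lead counsel: 110.6 × $570 = $63,042.00
Co-counsel: 90.3 × $475 = $42,892.50
Associate: 98.0 × $380 = $37,240.00
Law clerk: 119.0 × $170 = $20,230.00
Subtotal: $163,404.50
Less 9.5% discount: −$15,523.43
Total: $163,404.50 − $15,523.43 = $147,881.07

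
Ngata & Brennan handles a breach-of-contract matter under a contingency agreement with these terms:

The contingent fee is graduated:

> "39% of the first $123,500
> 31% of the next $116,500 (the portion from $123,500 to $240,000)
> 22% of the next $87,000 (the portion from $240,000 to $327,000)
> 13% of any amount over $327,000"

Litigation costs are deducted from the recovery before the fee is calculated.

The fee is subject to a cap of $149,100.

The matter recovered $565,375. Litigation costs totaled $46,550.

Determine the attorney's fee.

$128,357.25

Fee base (net of costs): $565,375 − $46,550 = $518,825
First $123,500 at 39% = $48,165.00
Next $116,500 at 31% = $36,115.00
Next $87,000 at 22% = $19,140.00
Remaining $191,825 at 13% = $24,937.25
Fee: $48,165.00 + $36,115.00 + $19,140.00 + $24,937.25 = $128,357.25
$128,357.25 is under the $149,100 cap.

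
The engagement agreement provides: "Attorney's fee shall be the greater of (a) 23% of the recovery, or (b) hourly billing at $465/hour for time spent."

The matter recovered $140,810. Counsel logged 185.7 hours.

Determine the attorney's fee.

$86,350.50

(a) 23% of $140,810 = $32,386.30
(b) 185.7 × $465 = $86,350.50
The greater is (b): $86,350.50.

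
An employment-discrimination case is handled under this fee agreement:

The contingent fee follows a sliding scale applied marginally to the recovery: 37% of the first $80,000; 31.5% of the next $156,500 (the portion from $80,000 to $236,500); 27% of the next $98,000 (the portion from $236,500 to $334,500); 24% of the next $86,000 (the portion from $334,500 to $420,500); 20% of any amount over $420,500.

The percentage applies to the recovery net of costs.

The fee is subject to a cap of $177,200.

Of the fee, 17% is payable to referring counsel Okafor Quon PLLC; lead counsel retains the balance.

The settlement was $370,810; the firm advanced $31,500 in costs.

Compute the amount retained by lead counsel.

$88,404.88

Fee base (net of costs): $370,810 − $31,500 = $339,310
First $80,000 at 37% = $29,600.00
Next $156,500 at 31.5% = $49,297.50
Next $98,000 at 27% = $26,460.00
Remaining $4,810 at 24% = $1,154.40
Fee: $29,600.00 + $49,297.50 + $26,460.00 + $1,154.40 = $106,511.90
$106,511.90 is under the $177,200 cap.
Referral share: 17% of $106,511.90 = $18,107.02; lead counsel retains $106,511.90 − $18,107.02 = $88,404.88.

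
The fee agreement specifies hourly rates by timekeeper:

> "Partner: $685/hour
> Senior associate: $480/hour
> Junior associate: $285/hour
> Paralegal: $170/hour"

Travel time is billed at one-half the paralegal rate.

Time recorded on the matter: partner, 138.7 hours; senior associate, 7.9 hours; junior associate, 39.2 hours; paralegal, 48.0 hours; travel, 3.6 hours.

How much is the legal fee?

$118,439.50

Partner: 138.7 × $685 = $95,009.50
Senior associate: 7.9 × $480 = $3,792.00
Junior associate: 39.2 × $285 = $11,172.00
Paralegal: 48.0 × $170 = $8,160.00
Subtotal: $95,009.50 + $3,792.00 + $11,172.00 + $8,160.00 = $118,133.50
Travel: 3.6 × ($170 ÷ 2) = 3.6 × $85.00 = $306.00
Total: $118,133.50 + $306.00 = $118,439.50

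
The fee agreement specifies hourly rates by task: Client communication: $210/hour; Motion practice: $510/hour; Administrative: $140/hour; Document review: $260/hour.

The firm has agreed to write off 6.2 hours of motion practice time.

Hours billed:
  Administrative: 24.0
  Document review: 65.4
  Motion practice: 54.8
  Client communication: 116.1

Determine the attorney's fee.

$69,531.00

Client communication: 116.1 × $210 = $24,381.00
Motion practice: 54.8 × $510 = $27,948.00
Administrative: 24.0 × $140 = $3,360.00
Document review: 65.4 × $260 = $17,004.00
Subtotal: $72,693.00
Write-off: 6.2 × $510 = $3,162.00
Total: $72,693.00 − $3,162.00 = $69,531.00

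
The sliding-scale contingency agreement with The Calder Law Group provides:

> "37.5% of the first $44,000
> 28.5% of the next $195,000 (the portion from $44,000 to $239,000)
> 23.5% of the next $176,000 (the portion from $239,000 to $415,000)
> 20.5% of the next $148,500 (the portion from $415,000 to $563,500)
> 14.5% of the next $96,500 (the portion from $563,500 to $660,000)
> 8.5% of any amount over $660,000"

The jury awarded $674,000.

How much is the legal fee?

$159,060.00

First $44,000 at 37.5% = $16,500.00
Next $195,000 at 28.5% = $55,575.00
Next $176,000 at 23.5% = $41,360.00
Next $148,500 at 20.5% = $30,442.50
Next $96,500 at 14.5% = $13,992.50
Remaining $14,000 at 8.5% = $1,190.00
Fee: $16,500.00 + $55,575.00 + $41,360.00 + $30,442.50 + $13,992.50 + $1,190.00 = $159,060.00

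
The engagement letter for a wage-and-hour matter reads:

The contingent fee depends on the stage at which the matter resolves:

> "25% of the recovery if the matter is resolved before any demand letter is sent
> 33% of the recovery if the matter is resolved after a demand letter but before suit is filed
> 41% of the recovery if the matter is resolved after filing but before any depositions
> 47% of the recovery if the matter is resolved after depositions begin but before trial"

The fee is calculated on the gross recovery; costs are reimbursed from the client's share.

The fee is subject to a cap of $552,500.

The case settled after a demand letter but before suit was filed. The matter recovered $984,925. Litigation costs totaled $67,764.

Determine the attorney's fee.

$325,025.25

Fee base is the gross recovery, $984,925; costs are reimbursed separately.
The matter settled after a demand letter but before suit was filed, so the 33% rate applies.
$984,925 × 33% = $325,025.25
$325,025.25 is under the $552,500 cap.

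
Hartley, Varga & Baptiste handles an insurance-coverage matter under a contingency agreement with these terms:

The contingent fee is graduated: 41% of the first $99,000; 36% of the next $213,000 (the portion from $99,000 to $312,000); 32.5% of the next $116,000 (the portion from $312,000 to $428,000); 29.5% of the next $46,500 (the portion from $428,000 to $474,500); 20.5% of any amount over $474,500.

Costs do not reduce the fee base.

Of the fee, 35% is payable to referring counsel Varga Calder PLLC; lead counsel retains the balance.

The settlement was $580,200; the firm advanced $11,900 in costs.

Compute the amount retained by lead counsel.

Fee base is the gross recovery, $580,200; costs are reimbursed separately.
First $99,000 at 41% = $40,590.00
Next $213,000 at 36% = $76,680.00
Next $116,000 at 32.5% = $37,700.00
Next $46,500 at 29.5% = $13,717.50
Remaining $105,700 at 20.5% = $21,668.50
Fee: $40,590.00 + $76,680.00 + $37,700.00 + $13,717.50 + $21,668.50 = $190,356.00
Referral share: 35% of $190,356.00 = $66,624.60; lead counsel retains $190,356.00 − $66,624.60 = $123,731.40.

$123,731.40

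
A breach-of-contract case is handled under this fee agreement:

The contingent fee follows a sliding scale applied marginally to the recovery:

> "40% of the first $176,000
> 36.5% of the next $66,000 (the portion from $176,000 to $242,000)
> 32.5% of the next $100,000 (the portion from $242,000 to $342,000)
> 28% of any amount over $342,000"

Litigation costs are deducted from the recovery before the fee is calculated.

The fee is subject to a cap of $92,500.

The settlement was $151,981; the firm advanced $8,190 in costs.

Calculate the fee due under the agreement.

$57,516.40

Fee base (net of costs): $151,981 − $8,190 = $143,791
First $143,791 at 40% = $57,516.40
$57,516.40 is under the $92,500 cap.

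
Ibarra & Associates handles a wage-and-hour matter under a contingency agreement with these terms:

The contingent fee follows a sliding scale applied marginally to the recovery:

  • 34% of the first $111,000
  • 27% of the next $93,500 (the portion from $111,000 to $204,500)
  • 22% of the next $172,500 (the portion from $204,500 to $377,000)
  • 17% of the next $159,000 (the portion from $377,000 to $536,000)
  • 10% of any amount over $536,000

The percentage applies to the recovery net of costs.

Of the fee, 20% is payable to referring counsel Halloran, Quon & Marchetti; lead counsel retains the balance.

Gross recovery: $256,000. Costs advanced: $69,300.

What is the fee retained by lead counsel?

$46,543.20

Fee base (net of costs): $256,000 − $69,300 = $186,700
First $111,000 at 34% = $37,740.00
Remaining $75,700 at 27% = $20,439.00
Fee: $37,740.00 + $20,439.00 = $58,179.00
Referral share: 20% of $58,179.00 = $11,635.80; lead counsel retains $58,179.00 − $11,635.80 = $46,543.20.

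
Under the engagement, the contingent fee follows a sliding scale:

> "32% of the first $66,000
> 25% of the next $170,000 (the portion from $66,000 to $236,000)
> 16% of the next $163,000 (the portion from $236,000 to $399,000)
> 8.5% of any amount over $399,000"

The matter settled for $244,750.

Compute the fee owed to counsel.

First $66,000 at 32% = $21,120.00
Next $170,000 at 25% = $42,500.00
Remaining $8,750 at 16% = $1,400.00
Fee: $21,120.00 + $42,500.00 + $1,400.00 = $65,020.00

$65,020.00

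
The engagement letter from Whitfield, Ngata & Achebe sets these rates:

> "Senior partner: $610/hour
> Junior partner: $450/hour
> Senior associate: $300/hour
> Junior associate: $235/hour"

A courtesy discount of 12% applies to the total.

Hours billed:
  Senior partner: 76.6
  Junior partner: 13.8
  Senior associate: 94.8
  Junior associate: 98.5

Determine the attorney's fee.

Senior partner: 76.6 × $610 = $46,726.00
Junior partner: 13.8 × $450 = $6,210.00
Senior associate: 94.8 × $300 = $28,440.00
Junior associate: 98.5 × $235 = $23,147.50
Subtotal: $104,523.50
Less 12% discount: −$12,542.82
Total: $104,523.50 − $12,542.82 = $91,980.68

$91,980.68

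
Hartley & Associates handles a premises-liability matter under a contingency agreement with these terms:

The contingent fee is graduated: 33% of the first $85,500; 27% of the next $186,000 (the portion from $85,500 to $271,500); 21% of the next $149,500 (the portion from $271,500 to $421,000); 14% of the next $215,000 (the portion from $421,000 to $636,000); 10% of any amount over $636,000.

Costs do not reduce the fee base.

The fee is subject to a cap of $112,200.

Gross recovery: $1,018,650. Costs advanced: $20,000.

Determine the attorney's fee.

Fee base is the gross recovery, $1,018,650; costs are reimbursed separately.
First $85,500 at 33% = $28,215.00
Next $186,000 at 27% = $50,220.00
Next $149,500 at 21% = $31,395.00
Next $215,000 at 14% = $30,100.00
Remaining $382,650 at 10% = $38,265.00
Fee: $28,215.00 + $50,220.00 + $31,395.00 + $30,100.00 + $38,265.00 = $178,195.00
$178,195.00 exceeds the $112,200 cap, so the fee is capped at $112,200.00.

$112,200.00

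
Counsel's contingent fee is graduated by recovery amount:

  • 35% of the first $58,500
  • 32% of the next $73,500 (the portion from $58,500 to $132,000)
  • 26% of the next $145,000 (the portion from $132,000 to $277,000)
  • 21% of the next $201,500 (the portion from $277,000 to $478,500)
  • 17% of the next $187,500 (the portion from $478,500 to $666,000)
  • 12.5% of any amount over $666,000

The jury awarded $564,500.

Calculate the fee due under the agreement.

$138,630.00

First $58,500 at 35% = $20,475.00
Next $73,500 at 32% = $23,520.00
Next $145,000 at 26% = $37,700.00
Next $201,500 at 21% = $42,315.00
Remaining $86,000 at 17% = $14,620.00
Fee: $20,475.00 + $23,520.00 + $37,700.00 + $42,315.00 + $14,620.00 = $138,630.00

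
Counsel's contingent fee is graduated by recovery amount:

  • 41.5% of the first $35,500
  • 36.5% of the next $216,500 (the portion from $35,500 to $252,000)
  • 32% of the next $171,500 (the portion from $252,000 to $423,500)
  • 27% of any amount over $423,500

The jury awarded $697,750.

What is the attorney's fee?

$222,682.50

First $35,500 at 41.5% = $14,732.50
Next $216,500 at 36.5% = $79,022.50
Next $171,500 at 32% = $54,880.00
Remaining $274,250 at 27% = $74,047.50
Fee: $14,732.50 + $79,022.50 + $54,880.00 + $74,047.50 = $222,682.50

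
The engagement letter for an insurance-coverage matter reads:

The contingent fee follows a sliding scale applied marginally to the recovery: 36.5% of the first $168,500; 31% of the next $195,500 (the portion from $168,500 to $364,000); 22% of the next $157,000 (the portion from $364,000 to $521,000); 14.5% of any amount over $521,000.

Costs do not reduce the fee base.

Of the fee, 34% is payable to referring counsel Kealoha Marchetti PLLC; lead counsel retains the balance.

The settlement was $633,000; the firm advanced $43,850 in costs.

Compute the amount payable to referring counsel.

$58,781.75

Fee base is the gross recovery, $633,000; costs are reimbursed separately.
First $168,500 at 36.5% = $61,502.50
Next $195,500 at 31% = $60,605.00
Next $157,000 at 22% = $34,540.00
Remaining $112,000 at 14.5% = $16,240.00
Fee: $61,502.50 + $60,605.00 + $34,540.00 + $16,240.00 = $172,887.50
Referral share: 34% of $172,887.50 = $58,781.75; lead counsel retains $172,887.50 − $58,781.75 = $114,105.75.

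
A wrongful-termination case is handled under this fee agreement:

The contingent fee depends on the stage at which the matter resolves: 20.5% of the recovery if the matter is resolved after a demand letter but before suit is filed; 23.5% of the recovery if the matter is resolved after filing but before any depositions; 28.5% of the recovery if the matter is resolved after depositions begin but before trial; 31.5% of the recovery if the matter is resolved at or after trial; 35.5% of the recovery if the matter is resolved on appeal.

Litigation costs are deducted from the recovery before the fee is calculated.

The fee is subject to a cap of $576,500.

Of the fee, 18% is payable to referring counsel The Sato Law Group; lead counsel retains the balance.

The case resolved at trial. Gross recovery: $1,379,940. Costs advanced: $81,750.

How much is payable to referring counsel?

Fee base (net of costs): $1,379,940 − $81,750 = $1,298,190
The matter resolved at trial, so the 31.5% rate applies.
$1,298,190 × 31.5% = $408,929.85
$408,929.85 is under the $576,500 cap.
Referral share: 18% of $408,929.85 = $73,607.37; lead counsel retains $408,929.85 − $73,607.37 = $335,322.48.

$73,607.37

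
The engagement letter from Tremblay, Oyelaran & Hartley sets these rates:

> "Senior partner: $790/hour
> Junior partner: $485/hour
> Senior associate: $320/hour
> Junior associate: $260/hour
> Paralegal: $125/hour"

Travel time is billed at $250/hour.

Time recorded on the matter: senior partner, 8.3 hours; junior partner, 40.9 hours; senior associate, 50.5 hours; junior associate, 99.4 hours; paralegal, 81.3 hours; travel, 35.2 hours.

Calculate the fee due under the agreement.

Senior partner: 8.3 × $790 = $6,557.00
Junior partner: 40.9 × $485 = $19,836.50
Senior associate: 50.5 × $320 = $16,160.00
Junior associate: 99.4 × $260 = $25,844.00
Paralegal: 81.3 × $125 = $10,162.50
Subtotal: $6,557.00 + $19,836.50 + $16,160.00 + $25,844.00 + $10,162.50 = $78,560.00
Travel: 35.2 × $250 = $8,800.00
Total: $78,560.00 + $8,800.00 = $87,360.00

$87,360.00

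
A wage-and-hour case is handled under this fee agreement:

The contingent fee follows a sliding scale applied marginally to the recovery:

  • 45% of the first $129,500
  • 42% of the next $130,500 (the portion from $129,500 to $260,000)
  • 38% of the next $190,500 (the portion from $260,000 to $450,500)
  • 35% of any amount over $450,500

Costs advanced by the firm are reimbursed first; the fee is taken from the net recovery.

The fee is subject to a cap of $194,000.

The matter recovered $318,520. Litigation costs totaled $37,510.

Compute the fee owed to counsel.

$121,068.80

Fee base (net of costs): $318,520 − $37,510 = $281,010
First $129,500 at 45% = $58,275.00
Next $130,500 at 42% = $54,810.00
Remaining $21,010 at 38% = $7,983.80
Fee: $58,275.00 + $54,810.00 + $7,983.80 = $121,068.80
$121,068.80 is under the $194,000 cap.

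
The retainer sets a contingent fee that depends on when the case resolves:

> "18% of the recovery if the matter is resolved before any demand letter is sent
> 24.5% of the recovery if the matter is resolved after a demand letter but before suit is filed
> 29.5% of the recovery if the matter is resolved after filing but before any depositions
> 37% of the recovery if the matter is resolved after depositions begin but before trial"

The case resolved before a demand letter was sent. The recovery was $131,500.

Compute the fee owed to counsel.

The matter resolved before a demand letter was sent, so the 18% rate applies.
$131,500 × 18% = $23,670.00

$23,670.00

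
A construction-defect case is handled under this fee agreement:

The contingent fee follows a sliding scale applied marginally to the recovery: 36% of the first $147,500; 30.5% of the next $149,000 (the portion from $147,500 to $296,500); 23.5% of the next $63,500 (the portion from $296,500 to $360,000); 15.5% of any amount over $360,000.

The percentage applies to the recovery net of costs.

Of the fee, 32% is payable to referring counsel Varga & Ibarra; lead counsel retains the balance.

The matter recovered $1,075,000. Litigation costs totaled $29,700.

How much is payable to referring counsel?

Fee base (net of costs): $1,075,000 − $29,700 = $1,045,300
First $147,500 at 36% = $53,100.00
Next $149,000 at 30.5% = $45,445.00
Next $63,500 at 23.5% = $14,922.50
Remaining $685,300 at 15.5% = $106,221.50
Fee: $53,100.00 + $45,445.00 + $14,922.50 + $106,221.50 = $219,689.00
Referral share: 32% of $219,689.00 = $70,300.48; lead counsel retains $219,689.00 − $70,300.48 = $149,388.52.

$70,300.48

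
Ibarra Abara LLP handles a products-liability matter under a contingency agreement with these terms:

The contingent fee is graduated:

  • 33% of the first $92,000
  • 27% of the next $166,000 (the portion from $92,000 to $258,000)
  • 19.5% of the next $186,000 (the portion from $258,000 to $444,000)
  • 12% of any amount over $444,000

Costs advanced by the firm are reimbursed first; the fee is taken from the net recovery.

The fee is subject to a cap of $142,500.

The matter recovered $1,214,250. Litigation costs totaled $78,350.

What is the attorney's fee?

Fee base (net of costs): $1,214,250 − $78,350 = $1,135,900
First $92,000 at 33% = $30,360.00
Next $166,000 at 27% = $44,820.00
Next $186,000 at 19.5% = $36,270.00
Remaining $691,900 at 12% = $83,028.00
Fee: $30,360.00 + $44,820.00 + $36,270.00 + $83,028.00 = $194,478.00
$194,478.00 exceeds the $142,500 cap, so the fee is capped at $142,500.00.

$142,500.00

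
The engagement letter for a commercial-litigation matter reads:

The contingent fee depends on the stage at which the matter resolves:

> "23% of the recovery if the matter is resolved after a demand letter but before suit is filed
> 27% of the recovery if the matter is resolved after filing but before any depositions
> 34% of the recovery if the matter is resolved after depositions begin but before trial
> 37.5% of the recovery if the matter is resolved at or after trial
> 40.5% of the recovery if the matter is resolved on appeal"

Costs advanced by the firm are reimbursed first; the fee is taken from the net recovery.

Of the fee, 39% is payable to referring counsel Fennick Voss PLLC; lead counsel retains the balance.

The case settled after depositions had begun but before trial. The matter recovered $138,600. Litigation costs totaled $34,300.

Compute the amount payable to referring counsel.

$13,830.18

Fee base (net of costs): $138,600 − $34,300 = $104,300
The matter settled after depositions had begun but before trial, so the 34% rate applies.
$104,300 × 34% = $35,462.00
Referral share: 39% of $35,462.00 = $13,830.18; lead counsel retains $35,462.00 − $13,830.18 = $21,631.82.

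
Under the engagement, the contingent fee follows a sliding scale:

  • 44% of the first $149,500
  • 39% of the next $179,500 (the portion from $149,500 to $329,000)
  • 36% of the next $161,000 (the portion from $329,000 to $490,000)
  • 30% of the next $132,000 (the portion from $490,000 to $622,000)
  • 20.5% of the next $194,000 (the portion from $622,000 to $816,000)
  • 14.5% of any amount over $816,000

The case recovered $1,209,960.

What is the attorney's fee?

$330,239.20

First $149,500 at 44% = $65,780.00
Next $179,500 at 39% = $70,005.00
Next $161,000 at 36% = $57,960.00
Next $132,000 at 30% = $39,600.00
Next $194,000 at 20.5% = $39,770.00
Remaining $393,960 at 14.5% = $57,124.20
Fee: $65,780.00 + $70,005.00 + $57,960.00 + $39,600.00 + $39,770.00 + $57,124.20 = $330,239.20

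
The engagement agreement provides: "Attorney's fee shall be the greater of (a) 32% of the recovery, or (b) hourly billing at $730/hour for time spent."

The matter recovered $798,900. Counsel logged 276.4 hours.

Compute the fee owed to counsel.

(a) 32% of $798,900 = $255,648.00
(b) 276.4 × $730 = $201,772.00
The greater is (a): $255,648.00.

$255,648.00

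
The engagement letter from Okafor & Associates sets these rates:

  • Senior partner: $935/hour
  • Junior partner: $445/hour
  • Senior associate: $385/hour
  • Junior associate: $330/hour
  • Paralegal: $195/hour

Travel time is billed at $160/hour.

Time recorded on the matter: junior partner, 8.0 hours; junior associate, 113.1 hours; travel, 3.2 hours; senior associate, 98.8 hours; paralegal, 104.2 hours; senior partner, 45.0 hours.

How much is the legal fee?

$141,827.00

Senior partner: 45.0 × $935 = $42,075.00
Junior partner: 8.0 × $445 = $3,560.00
Senior associate: 98.8 × $385 = $38,038.00
Junior associate: 113.1 × $330 = $37,323.00
Paralegal: 104.2 × $195 = $20,319.00
Subtotal: $42,075.00 + $3,560.00 + $38,038.00 + $37,323.00 + $20,319.00 = $141,315.00
Travel: 3.2 × $160 = $512.00
Total: $141,315.00 + $512.00 = $141,827.00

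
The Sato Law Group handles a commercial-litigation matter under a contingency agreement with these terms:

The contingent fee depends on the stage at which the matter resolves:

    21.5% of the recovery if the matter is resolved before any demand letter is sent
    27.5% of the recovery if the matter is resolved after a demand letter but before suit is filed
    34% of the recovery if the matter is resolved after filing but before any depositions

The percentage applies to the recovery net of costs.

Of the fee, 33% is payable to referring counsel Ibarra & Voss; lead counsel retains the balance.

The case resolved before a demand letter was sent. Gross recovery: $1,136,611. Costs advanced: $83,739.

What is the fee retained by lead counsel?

Fee base (net of costs): $1,136,611 − $83,739 = $1,052,872
The matter resolved before a demand letter was sent, so the 21.5% rate applies.
$1,052,872 × 21.5% = $226,367.48
Referral share: 33% of $226,367.48 = $74,701.27; lead counsel retains $226,367.48 − $74,701.27 = $151,666.21.

$151,666.21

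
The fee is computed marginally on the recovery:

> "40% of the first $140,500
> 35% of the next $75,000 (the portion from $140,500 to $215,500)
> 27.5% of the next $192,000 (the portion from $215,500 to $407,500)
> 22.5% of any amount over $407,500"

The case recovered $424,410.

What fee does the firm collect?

$139,054.75

First $140,500 at 40% = $56,200.00
Next $75,000 at 35% = $26,250.00
Next $192,000 at 27.5% = $52,800.00
Remaining $16,910 at 22.5% = $3,804.75
Fee: $56,200.00 + $26,250.00 + $52,800.00 + $3,804.75 = $139,054.75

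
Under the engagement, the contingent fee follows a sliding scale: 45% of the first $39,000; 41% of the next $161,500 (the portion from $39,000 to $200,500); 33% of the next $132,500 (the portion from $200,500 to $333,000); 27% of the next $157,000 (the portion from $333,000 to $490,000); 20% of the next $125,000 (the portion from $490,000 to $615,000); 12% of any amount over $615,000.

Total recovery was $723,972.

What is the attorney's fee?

First $39,000 at 45% = $17,550.00
Next $161,500 at 41% = $66,215.00
Next $132,500 at 33% = $43,725.00
Next $157,000 at 27% = $42,390.00
Next $125,000 at 20% = $25,000.00
Remaining $108,972 at 12% = $13,076.64
Fee: $17,550.00 + $66,215.00 + $43,725.00 + $42,390.00 + $25,000.00 + $13,076.64 = $207,956.64

$207,956.64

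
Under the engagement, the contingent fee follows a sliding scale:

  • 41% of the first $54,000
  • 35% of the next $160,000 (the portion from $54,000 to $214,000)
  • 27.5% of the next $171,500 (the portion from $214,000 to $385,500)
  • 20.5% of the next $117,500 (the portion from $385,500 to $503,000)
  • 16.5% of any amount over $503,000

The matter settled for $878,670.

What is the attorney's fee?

$211,375.55

First $54,000 at 41% = $22,140.00
Next $160,000 at 35% = $56,000.00
Next $171,500 at 27.5% = $47,162.50
Next $117,500 at 20.5% = $24,087.50
Remaining $375,670 at 16.5% = $61,985.55
Fee: $22,140.00 + $56,000.00 + $47,162.50 + $24,087.50 + $61,985.55 = $211,375.55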